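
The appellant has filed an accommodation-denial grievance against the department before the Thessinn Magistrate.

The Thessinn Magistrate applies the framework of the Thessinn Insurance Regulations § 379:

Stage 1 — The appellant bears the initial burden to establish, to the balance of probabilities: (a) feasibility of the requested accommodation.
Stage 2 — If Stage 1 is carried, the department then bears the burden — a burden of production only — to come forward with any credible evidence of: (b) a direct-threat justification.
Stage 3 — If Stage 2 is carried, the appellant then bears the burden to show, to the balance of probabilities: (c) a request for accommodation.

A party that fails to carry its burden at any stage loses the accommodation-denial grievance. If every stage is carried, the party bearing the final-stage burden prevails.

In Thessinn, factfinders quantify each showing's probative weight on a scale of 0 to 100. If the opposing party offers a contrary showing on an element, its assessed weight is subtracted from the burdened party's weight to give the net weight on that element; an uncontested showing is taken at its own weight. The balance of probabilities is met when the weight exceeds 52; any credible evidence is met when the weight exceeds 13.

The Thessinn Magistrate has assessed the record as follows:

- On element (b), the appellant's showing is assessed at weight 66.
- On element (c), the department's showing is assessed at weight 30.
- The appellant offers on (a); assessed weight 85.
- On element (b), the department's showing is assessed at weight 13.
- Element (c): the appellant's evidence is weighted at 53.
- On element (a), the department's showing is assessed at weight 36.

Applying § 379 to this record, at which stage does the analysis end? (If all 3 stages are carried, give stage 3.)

Stage 1 (appellant, the balance of probabilities, weight exceeds 52): (a) net 85−36=49 ≤ 52 — fails.
  The appellant does not carry Stage 1.
The analysis ends at Stage 1; the department prevails.

stage 1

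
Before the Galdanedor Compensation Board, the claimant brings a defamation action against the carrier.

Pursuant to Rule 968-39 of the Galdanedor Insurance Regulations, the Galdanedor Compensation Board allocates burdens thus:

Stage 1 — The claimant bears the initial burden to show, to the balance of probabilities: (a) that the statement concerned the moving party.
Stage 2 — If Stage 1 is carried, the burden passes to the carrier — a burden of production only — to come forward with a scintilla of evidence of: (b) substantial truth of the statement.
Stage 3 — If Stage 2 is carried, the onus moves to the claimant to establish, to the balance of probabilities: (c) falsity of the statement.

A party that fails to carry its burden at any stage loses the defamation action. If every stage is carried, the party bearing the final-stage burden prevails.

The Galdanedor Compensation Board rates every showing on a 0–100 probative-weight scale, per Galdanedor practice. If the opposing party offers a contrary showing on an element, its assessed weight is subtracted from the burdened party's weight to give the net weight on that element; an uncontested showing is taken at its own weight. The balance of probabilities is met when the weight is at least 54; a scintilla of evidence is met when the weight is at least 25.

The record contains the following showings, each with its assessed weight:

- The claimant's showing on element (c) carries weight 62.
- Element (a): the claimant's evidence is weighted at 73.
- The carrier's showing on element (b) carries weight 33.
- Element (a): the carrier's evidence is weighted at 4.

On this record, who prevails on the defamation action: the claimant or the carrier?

Stage 1 (claimant, the balance of probabilities, weight is at least 54): (a) net 73−4=69 ≥ 54 — meets.
  Stage 1 is satisfied; the onus moves to the carrier.
Stage 2 (carrier, a scintilla of evidence, weight is at least 25): (b) 33 ≥ 25 — meets.
  Stage 2 carried; the burden shifts to the claimant.
Stage 3 (claimant, the balance of probabilities, weight is at least 54): (c) 62 ≥ 54 — meets.
  All elements met at the final stage.
All stages carried — the claimant prevails.

claimant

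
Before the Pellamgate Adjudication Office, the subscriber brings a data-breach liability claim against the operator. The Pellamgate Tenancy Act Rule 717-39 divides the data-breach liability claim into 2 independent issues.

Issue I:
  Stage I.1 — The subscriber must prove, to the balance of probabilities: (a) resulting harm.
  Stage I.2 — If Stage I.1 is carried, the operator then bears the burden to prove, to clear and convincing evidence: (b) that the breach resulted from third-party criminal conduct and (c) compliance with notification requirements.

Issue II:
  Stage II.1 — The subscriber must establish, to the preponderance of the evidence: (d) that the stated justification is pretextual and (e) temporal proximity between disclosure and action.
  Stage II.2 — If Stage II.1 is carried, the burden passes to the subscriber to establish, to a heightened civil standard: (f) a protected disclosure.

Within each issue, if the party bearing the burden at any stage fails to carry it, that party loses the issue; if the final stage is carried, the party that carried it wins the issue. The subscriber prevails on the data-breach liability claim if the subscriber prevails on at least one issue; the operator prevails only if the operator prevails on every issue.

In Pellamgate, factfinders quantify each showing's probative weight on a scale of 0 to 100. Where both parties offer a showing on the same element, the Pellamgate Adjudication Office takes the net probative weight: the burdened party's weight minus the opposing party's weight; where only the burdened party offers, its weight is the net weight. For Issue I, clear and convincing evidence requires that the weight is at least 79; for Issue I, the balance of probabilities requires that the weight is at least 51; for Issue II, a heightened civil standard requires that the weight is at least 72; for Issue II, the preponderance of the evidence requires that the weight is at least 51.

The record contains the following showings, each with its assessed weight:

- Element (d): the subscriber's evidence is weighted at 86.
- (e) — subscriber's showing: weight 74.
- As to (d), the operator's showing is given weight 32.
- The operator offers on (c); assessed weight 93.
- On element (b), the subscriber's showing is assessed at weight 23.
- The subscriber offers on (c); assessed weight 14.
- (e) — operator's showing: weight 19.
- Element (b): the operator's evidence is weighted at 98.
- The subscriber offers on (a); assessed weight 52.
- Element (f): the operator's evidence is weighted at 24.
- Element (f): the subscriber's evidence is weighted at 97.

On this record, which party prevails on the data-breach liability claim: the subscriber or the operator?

subscriber

— Issue I —
At Stage I.1 the subscriber must meet the balance of probabilities (weight is at least 51): on (a) the weight is 52, which does reach 51, so (a) meets the standard.
  Stage I.1 carried; the burden shifts to the operator.
At Stage I.2 the operator must meet clear and convincing evidence (weight is at least 79): on (b) the weight is 98 less the opposing 23 gives net 75, < 79, so (b) does not meet the standard; on (c) the weight is 93 less the opposing 14 gives net 79, which does reach 79, so (c) meets the standard.
  Not every element is met, so the operator fails to carry Stage I.2.
The subscriber prevails on this issue.
— Issue II —
At Stage II.1 the subscriber must meet the preponderance of the evidence (weight is at least 51): on (d) the weight is 86 less the opposing 32 gives net 54, ≥ 51, so (d) meets the standard; on (e) the weight is 74 less the opposing 19 gives net 55, which does reach 51, so (e) meets the standard.
  Stage II.1 carried; the burden remains with the subscriber.
At Stage II.2 the subscriber must meet a heightened civil standard (weight is at least 72): on (f) the weight is 97 less the opposing 24 gives net 73, which does reach 72, so (f) meets the standard.
  Stage II.2 carried; the final stage is satisfied.
Every stage carried; the subscriber prevails on this issue.
Per-issue: Issue I → subscriber; Issue II → subscriber. The subscriber must prevail on at least one issue; overall, the subscriber prevails.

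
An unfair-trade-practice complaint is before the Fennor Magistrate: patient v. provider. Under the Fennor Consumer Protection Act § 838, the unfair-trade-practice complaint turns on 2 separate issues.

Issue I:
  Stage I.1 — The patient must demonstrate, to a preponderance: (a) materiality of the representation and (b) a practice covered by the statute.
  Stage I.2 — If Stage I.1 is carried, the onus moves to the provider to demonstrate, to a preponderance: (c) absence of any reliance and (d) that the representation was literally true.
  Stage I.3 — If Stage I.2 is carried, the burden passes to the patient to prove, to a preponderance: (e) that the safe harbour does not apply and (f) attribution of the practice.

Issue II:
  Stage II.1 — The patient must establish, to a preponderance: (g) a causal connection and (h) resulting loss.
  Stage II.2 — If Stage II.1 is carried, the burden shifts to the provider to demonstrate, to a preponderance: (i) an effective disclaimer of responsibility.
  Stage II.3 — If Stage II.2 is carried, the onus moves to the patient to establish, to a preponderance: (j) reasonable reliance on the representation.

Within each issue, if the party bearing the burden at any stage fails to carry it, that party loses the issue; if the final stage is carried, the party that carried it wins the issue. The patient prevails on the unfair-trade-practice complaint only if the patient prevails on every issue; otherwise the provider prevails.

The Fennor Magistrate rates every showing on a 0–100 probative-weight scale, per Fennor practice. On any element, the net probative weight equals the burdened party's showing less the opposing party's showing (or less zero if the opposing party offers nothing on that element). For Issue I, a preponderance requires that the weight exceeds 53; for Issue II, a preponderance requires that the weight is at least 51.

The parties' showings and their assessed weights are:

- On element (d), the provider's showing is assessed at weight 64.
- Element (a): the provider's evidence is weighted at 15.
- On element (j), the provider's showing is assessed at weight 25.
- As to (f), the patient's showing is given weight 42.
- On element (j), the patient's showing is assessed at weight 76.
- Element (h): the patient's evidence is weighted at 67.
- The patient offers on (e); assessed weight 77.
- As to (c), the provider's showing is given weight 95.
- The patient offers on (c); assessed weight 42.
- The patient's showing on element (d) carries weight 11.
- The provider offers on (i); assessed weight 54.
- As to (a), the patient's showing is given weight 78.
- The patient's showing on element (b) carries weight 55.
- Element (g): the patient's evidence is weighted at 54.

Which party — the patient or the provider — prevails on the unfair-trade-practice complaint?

patient

— Issue I —
At Stage I.1 the patient must meet a preponderance (weight exceeds 53): on (a) the weight is 78 less the opposing 15 gives net 63, which does exceed 53, so (a) meets the standard; on (b) the weight is 55, which does exceed 53, so (b) meets the standard.
  Stage I.1 carried; the burden shifts to the provider.
At Stage I.2 the provider must meet a preponderance (weight exceeds 53): on (c) the weight is 95 less the opposing 42 gives net 53, which does not exceed 53, so (c) does not meet the standard; on (d) the weight is 64 less the opposing 11 gives net 53, ≤ 53, so (d) does not meet the standard.
  The provider does not carry Stage I.2.
The analysis ends at Stage I.2; the patient prevails on this issue.
— Issue II —
At Stage II.1 the patient must meet a preponderance (weight is at least 51): on (g) the weight is 54, which does reach 51, so (g) meets the standard; on (h) the weight is 67, ≥ 51, so (h) meets the standard.
  All elements met. The burden passes to the provider.
At Stage II.2 the provider must meet a preponderance (weight is at least 51): on (i) the weight is 54, which does reach 51, so (i) meets the standard.
  The provider carries Stage II.2; the patient now bears the burden.
At Stage II.3 the patient must meet a preponderance (weight is at least 51): on (j) the weight is 76 less the opposing 25 gives net 51, which does reach 51, so (j) meets the standard.
  The patient carries the last stage.
With every stage satisfied, the patient prevails on this issue.
Per-issue: Issue I → patient; Issue II → patient. The patient must prevail on every issue; overall, the patient prevails.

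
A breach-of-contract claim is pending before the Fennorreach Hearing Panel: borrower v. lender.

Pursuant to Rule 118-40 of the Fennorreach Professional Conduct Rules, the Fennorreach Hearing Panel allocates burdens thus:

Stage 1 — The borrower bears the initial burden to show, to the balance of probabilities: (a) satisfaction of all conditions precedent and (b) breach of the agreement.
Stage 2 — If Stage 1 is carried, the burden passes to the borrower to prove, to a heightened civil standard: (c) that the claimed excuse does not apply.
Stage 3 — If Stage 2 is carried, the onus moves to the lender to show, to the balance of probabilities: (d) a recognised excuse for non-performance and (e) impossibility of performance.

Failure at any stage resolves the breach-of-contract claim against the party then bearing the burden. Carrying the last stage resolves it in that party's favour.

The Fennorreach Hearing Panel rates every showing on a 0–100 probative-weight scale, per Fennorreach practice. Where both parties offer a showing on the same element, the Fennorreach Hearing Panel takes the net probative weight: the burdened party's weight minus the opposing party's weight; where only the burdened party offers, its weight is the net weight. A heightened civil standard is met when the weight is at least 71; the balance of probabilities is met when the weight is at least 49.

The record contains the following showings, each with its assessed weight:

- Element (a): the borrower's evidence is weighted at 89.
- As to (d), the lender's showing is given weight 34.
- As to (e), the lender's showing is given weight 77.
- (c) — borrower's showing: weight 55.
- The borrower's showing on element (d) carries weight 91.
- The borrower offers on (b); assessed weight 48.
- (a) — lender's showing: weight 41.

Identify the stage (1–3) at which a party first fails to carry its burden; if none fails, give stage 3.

At Stage 1 the borrower must meet the balance of probabilities (weight is at least 49): on (a) the weight is 89 less the opposing 41 gives net 48, < 49, so (a) does not meet the standard; on (b) the weight is 48, which does not reach 49, so (b) does not meet the standard.
  Not every element is met, so the borrower fails to carry Stage 1.
The analysis ends at Stage 1; the lender prevails.

stage 1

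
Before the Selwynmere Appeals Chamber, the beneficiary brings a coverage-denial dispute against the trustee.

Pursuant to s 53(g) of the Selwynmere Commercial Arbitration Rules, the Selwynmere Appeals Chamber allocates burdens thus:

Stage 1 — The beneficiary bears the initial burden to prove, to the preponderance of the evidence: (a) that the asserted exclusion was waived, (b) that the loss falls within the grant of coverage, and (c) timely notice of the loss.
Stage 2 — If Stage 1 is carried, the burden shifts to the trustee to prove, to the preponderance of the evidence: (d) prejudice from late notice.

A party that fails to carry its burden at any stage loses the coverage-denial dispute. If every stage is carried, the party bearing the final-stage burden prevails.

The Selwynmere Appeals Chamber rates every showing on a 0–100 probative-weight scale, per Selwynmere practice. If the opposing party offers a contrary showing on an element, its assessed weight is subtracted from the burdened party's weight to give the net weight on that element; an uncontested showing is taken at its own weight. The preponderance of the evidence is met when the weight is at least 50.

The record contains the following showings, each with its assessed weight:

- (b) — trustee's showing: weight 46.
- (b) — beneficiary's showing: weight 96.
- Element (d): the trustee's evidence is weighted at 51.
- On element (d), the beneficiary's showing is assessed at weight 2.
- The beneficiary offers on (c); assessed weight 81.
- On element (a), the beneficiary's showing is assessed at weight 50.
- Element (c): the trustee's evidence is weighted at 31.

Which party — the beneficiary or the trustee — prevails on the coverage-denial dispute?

beneficiary

Stage 1 — burden on beneficiary; standard: the preponderance of the evidence (weight is at least 50).
    (a): 50 ≥ 50 [met]
    (b): 96 − 46 = 50 ≥ 50 [met]
    (c): 81 − 31 = 50 ≥ 50 [met]
  All elements met. The burden passes to the trustee.
Stage 2 — burden on trustee; standard: the preponderance of the evidence (weight is at least 50).
    (d): 51 − 2 = 49 < 50 [not met]
  Stage 2 not carried; the trustee fails its burden.
So the beneficiary prevails.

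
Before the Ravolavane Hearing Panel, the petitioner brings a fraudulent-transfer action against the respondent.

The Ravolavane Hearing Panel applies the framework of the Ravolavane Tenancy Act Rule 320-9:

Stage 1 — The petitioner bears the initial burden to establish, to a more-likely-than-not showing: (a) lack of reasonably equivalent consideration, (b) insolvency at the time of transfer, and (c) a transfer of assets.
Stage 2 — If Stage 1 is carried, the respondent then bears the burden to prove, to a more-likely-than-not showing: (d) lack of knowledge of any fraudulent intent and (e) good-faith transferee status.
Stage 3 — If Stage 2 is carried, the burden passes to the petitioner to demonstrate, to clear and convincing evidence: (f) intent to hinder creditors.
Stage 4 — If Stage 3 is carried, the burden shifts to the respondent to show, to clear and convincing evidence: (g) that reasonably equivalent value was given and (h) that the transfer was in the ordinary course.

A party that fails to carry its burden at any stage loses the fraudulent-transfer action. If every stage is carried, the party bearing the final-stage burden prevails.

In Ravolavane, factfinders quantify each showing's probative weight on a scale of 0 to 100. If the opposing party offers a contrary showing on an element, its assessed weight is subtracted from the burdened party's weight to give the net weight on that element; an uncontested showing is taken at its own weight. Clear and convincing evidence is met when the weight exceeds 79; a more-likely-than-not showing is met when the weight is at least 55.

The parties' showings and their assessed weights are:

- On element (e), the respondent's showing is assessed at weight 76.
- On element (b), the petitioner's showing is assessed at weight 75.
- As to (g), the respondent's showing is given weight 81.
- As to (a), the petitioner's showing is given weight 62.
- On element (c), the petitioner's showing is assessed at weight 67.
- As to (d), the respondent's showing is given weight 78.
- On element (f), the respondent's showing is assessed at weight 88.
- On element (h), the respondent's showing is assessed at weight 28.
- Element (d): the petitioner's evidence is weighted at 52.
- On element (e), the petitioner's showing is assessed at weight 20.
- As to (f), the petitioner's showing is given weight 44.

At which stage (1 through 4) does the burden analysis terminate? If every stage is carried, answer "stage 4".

stage 2

At Stage 1 the petitioner must meet a more-likely-than-not showing (weight is at least 55): on (a) the weight is 62, which does reach 55, so (a) meets the standard; on (b) the weight is 75, ≥ 55, so (b) meets the standard; on (c) the weight is 67, ≥ 55, so (c) meets the standard.
  Stage 1 carried; the burden shifts to the respondent.
At Stage 2 the respondent must meet a more-likely-than-not showing (weight is at least 55): on (d) the weight is 78 less the opposing 52 gives net 26, < 55, so (d) does not meet the standard; on (e) the weight is 76 less the opposing 20 gives net 56, ≥ 55, so (e) meets the standard.
  Stage 2 not carried; the respondent fails its burden.
The analysis ends at Stage 2; the petitioner prevails.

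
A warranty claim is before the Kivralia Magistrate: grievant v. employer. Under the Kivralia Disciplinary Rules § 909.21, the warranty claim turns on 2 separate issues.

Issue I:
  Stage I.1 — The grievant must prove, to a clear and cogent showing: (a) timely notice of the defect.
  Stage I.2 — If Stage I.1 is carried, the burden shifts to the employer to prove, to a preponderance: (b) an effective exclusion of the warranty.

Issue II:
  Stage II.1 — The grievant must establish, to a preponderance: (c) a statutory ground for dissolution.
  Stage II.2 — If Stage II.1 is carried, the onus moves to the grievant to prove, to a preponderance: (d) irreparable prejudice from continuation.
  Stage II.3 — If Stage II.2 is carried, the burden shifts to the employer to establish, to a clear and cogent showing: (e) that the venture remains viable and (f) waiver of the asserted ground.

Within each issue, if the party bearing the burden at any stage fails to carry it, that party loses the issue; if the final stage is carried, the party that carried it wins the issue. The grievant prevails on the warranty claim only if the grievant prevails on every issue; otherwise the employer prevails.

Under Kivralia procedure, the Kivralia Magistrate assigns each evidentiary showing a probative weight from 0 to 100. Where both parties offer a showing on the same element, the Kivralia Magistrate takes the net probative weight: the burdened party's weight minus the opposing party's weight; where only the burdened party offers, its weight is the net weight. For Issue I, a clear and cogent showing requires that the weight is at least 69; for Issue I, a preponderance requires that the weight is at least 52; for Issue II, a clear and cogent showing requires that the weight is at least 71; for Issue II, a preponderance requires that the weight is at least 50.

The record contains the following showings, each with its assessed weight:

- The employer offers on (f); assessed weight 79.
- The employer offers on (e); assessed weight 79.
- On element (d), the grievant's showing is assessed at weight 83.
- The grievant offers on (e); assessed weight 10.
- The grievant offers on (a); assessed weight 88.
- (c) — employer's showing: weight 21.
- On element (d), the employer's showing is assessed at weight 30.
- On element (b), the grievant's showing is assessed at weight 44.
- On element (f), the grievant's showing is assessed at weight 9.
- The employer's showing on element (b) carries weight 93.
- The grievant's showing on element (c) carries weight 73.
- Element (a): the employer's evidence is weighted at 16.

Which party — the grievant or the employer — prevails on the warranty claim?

— Issue I —
At Stage I.1 the grievant must meet a clear and cogent showing (weight is at least 69): on (a) the weight is 88 less the opposing 16 gives net 72, which does reach 69, so (a) meets the standard.
  Stage I.1 carried; the burden shifts to the employer.
At Stage I.2 the employer must meet a preponderance (weight is at least 52): on (b) the weight is 93 less the opposing 44 gives net 49, which does not reach 52, so (b) does not meet the standard.
  Stage I.2 not carried; the employer fails its burden.
So the grievant prevails on this issue.
— Issue II —
Stage II.1 (grievant, a preponderance, weight is at least 50): (c) net 73−21=52 ≥ 50 — meets.
  Stage II.1 is satisfied; the grievant continues to bear the burden.
Stage II.2 (grievant, a preponderance, weight is at least 50): (d) net 83−30=53 ≥ 50 — meets.
  Stage II.2 carried; the burden shifts to the employer.
Stage II.3 (employer, a clear and cogent showing, weight is at least 71): (e) net 79−10=69 < 71 — fails; (f) net 79−9=70 < 71 — fails.
  Not every element is met, so the employer fails to carry Stage II.3.
The grievant prevails on this issue.
Per-issue: Issue I → grievant; Issue II → grievant. The grievant must prevail on every issue; overall, the grievant prevails.

grievant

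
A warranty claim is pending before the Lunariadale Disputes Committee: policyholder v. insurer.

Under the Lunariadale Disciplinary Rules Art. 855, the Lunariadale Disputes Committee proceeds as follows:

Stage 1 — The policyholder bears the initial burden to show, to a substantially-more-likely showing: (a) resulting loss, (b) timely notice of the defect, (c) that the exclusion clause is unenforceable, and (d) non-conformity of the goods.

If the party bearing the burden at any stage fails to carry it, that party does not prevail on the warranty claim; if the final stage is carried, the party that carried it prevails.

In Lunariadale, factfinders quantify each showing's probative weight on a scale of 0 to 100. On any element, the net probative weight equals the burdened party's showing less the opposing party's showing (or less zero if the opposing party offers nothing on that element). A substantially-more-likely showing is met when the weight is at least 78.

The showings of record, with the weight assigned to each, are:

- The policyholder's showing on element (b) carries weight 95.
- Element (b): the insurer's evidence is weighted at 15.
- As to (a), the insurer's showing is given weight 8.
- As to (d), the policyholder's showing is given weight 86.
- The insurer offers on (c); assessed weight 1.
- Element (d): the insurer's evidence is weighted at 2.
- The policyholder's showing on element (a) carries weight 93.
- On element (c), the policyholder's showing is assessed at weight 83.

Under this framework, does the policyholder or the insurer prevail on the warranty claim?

policyholder

Stage 1 (policyholder, a substantially-more-likely showing, weight is at least 78): (a) net 93−8=85 ≥ 78 — meets; (b) net 95−15=80 ≥ 78 — meets; (c) net 83−1=82 ≥ 78 — meets; (d) net 86−2=84 ≥ 78 — meets.
  The policyholder carries the last stage.
All stages carried — the policyholder prevails.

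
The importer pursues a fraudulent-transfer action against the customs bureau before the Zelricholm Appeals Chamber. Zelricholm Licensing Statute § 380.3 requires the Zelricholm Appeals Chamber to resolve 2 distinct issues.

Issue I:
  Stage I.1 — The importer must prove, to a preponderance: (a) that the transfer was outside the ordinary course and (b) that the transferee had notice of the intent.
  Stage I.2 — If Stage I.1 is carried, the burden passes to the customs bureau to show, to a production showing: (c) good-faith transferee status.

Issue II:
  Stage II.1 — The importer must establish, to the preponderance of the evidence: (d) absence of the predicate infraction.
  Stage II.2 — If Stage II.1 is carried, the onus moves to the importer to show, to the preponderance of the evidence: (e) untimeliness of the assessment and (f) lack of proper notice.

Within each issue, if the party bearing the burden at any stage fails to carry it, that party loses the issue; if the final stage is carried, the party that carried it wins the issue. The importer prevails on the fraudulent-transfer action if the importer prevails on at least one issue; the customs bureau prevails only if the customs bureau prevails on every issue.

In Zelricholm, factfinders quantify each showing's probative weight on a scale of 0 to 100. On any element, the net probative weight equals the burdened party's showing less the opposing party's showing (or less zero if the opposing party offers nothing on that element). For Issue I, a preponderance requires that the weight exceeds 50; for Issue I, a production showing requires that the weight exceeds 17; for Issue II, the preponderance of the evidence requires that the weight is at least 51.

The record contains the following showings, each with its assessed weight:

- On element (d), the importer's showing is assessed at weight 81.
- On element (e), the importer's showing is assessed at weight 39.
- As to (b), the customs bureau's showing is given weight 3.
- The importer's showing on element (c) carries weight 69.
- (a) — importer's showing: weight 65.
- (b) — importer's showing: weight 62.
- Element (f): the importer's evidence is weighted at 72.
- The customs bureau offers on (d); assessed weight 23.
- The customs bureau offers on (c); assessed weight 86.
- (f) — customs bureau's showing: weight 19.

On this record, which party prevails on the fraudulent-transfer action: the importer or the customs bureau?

importer

— Issue I —
At Stage I.1 the importer must meet a preponderance (weight exceeds 50): on (a) the weight is 65, which does exceed 50, so (a) meets the standard; on (b) the weight is 62 less the opposing 3 gives net 59, which does exceed 50, so (b) meets the standard.
  Stage I.1 is satisfied; the onus moves to the customs bureau.
At Stage I.2 the customs bureau must meet a production showing (weight exceeds 17): on (c) the weight is 86 less the opposing 69 gives net 17, which does not exceed 17, so (c) does not meet the standard.
  Not every element is met, so the customs bureau fails to carry Stage I.2.
So the importer prevails on this issue.
— Issue II —
At Stage II.1 the importer must meet the preponderance of the evidence (weight is at least 51): on (d) the weight is 81 less the opposing 23 gives net 58, which does reach 51, so (d) meets the standard.
  All elements met. The importer retains the burden for Stage II.2.
At Stage II.2 the importer must meet the preponderance of the evidence (weight is at least 51): on (e) the weight is 39, < 51, so (e) does not meet the standard; on (f) the weight is 72 less the opposing 19 gives net 53, which does reach 51, so (f) meets the standard.
  Not every element is met, so the importer fails to carry Stage II.2.
The analysis ends at Stage II.2; the customs bureau prevails on this issue.
Per-issue: Issue I → importer; Issue II → customs bureau. The importer must prevail on at least one issue; overall, the importer prevails.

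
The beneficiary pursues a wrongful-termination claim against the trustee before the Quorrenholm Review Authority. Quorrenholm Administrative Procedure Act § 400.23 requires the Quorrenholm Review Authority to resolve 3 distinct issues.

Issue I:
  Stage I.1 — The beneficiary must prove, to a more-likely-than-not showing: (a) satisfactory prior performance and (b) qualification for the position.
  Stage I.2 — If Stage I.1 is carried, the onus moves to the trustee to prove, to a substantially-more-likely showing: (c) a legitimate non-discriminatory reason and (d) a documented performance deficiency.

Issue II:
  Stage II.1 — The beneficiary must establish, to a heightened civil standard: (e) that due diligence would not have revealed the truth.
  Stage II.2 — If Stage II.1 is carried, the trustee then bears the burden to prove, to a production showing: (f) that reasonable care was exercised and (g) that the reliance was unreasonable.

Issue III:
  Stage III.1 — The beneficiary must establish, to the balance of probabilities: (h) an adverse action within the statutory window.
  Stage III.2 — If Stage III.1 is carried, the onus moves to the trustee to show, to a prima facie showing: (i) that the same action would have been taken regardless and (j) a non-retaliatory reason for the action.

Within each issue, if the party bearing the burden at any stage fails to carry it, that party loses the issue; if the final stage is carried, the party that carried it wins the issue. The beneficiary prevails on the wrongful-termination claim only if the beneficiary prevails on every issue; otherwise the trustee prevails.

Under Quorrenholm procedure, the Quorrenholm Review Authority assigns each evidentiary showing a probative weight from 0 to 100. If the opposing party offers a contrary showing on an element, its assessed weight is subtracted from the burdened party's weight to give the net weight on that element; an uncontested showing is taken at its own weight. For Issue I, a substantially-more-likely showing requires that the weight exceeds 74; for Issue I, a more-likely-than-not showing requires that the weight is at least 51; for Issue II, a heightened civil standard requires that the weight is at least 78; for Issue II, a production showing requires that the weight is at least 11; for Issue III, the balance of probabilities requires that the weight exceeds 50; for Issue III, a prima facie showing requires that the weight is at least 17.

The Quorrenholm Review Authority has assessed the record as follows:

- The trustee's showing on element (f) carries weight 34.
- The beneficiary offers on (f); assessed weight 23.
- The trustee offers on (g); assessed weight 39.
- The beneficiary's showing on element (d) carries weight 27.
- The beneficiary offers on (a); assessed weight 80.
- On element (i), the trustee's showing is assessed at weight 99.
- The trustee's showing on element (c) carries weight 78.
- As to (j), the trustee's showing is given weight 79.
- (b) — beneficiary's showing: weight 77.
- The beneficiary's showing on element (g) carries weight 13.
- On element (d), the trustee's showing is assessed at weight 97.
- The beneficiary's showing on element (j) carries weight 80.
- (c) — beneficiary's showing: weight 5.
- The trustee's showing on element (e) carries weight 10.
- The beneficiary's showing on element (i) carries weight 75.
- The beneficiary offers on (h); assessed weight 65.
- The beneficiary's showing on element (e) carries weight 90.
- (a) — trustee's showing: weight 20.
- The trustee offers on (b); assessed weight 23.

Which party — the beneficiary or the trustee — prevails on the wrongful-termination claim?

— Issue I —
Stage I.1 (beneficiary, a more-likely-than-not showing, weight is at least 51): (a) net 80−20=60 ≥ 51 — meets; (b) net 77−23=54 ≥ 51 — meets.
  Stage I.1 carried; the burden shifts to the trustee.
Stage I.2 (trustee, a substantially-more-likely showing, weight exceeds 74): (c) net 78−5=73 ≤ 74 — fails; (d) net 97−27=70 ≤ 74 — fails.
  Not every element is met, so the trustee fails to carry Stage I.2.
The beneficiary prevails on this issue.
— Issue II —
At Stage II.1 the beneficiary must meet a heightened civil standard (weight is at least 78): on (e) the weight is 90 less the opposing 10 gives net 80, ≥ 78, so (e) meets the standard.
  The beneficiary carries Stage II.1; the trustee now bears the burden.
At Stage II.2 the trustee must meet a production showing (weight is at least 11): on (f) the weight is 34 less the opposing 23 gives net 11, ≥ 11, so (f) meets the standard; on (g) the weight is 39 less the opposing 13 gives net 26, which does reach 11, so (g) meets the standard.
  The trustee carries the last stage.
With every stage satisfied, the trustee prevails on this issue.
— Issue III —
Stage III.1 (beneficiary, the balance of probabilities, weight exceeds 50): (h) 65 > 50 — meets.
  All elements met. The burden passes to the trustee.
Stage III.2 (trustee, a prima facie showing, weight is at least 17): (i) net 99−75=24 ≥ 17 — meets; (j) net 79−80=-1 < 17 — fails.
  The trustee does not carry Stage III.2.
The beneficiary prevails on this issue.
Per-issue: Issue I → beneficiary; Issue II → trustee; Issue III → beneficiary. The beneficiary must prevail on every issue; overall, the trustee prevails.

trustee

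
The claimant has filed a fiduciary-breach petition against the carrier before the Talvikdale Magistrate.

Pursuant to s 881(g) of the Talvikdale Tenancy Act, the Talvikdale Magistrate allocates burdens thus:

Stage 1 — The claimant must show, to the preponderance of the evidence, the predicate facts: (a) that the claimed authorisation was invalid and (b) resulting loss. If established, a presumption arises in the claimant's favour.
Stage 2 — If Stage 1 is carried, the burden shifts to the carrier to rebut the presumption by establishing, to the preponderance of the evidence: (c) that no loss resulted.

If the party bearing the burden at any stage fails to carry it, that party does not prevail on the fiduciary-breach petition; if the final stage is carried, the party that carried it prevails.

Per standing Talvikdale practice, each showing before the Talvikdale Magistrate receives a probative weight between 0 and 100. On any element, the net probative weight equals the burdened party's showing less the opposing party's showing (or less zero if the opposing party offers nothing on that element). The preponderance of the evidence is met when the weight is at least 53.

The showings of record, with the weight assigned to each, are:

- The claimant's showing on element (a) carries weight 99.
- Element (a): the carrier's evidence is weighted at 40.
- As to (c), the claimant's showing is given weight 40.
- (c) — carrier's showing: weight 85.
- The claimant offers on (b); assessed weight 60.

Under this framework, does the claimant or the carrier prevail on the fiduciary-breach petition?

claimant

Stage 1 (claimant, the preponderance of the evidence, weight is at least 53): (a) net 99−40=59 ≥ 53 — meets; (b) 60 ≥ 53 — meets.
  The claimant carries Stage 1; the carrier now bears the burden.
Stage 2 (carrier, the preponderance of the evidence, weight is at least 53): (c) net 85−40=45 < 53 — fails.
  The carrier does not carry Stage 2.
So the claimant prevails.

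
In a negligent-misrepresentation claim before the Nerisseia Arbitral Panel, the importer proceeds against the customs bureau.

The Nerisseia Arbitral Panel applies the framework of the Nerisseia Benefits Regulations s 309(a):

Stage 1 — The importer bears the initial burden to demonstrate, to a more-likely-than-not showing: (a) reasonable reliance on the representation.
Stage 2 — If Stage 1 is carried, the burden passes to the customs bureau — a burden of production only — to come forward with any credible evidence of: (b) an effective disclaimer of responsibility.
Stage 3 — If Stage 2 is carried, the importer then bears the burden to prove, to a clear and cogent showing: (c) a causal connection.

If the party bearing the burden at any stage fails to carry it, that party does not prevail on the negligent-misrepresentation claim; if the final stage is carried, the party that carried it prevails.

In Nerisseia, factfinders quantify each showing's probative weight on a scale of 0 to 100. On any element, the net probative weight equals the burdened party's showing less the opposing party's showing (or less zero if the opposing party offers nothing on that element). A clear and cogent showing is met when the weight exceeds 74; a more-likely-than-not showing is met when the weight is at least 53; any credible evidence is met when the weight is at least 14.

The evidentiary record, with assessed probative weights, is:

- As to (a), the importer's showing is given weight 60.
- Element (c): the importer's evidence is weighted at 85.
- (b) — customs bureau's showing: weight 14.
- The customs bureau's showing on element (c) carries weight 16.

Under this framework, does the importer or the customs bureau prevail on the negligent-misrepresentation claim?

customs bureau

Stage 1 (importer, a more-likely-than-not showing, weight is at least 53): (a) 60 ≥ 53 — meets.
  Stage 1 carried; the burden shifts to the customs bureau.
Stage 2 (customs bureau, any credible evidence, weight is at least 14): (b) 14 ≥ 14 — meets.
  All elements met. The burden passes to the importer.
Stage 3 (importer, a clear and cogent showing, weight exceeds 74): (c) net 85−16=69 ≤ 74 — fails.
  Stage 3 not carried; the importer fails its burden.
So the customs bureau prevails.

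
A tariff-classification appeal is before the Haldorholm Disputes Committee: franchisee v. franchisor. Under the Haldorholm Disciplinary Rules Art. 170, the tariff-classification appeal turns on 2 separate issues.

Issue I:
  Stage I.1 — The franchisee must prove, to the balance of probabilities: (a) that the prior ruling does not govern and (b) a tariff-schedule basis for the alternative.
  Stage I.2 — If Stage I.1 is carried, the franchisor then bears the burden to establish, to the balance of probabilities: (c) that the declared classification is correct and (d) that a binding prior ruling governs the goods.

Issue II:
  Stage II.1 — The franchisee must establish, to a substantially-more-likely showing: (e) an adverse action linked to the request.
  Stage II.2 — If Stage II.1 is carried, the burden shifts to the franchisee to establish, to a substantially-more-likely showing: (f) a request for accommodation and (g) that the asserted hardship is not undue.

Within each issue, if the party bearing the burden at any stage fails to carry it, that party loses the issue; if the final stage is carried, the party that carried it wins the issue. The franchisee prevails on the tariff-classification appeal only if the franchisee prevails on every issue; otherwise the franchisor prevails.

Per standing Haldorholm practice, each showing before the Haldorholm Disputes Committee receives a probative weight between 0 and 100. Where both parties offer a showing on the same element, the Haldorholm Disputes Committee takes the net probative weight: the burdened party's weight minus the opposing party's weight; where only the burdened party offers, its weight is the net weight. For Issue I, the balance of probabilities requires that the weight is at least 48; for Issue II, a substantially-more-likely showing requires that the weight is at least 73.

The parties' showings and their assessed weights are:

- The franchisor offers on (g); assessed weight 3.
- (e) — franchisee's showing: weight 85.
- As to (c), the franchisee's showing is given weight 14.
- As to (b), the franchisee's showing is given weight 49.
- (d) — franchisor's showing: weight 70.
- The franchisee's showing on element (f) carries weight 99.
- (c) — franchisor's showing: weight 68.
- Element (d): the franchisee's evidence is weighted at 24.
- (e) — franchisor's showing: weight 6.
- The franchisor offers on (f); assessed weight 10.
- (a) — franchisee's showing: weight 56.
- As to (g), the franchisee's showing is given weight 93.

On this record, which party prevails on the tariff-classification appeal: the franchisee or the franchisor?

franchisee

— Issue I —
Stage I.1 (franchisee, the balance of probabilities, weight is at least 48): (a) 56 ≥ 48 — meets; (b) 49 ≥ 48 — meets.
  All elements met. The burden passes to the franchisor.
Stage I.2 (franchisor, the balance of probabilities, weight is at least 48): (c) net 68−14=54 ≥ 48 — meets; (d) net 70−24=46 < 48 — fails.
  Not every element is met, so the franchisor fails to carry Stage I.2.
The franchisee prevails on this issue.
— Issue II —
Stage II.1 (franchisee, a substantially-more-likely showing, weight is at least 73): (e) net 85−6=79 ≥ 73 — meets.
  Stage II.1 is satisfied; the franchisee continues to bear the burden.
Stage II.2 (franchisee, a substantially-more-likely showing, weight is at least 73): (f) net 99−10=89 ≥ 73 — meets; (g) net 93−3=90 ≥ 73 — meets.
  Stage II.2 carried; the final stage is satisfied.
All stages carried — the franchisee prevails on this issue.
Per-issue: Issue I → franchisee; Issue II → franchisee. The franchisee must prevail on every issue; overall, the franchisee prevails.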